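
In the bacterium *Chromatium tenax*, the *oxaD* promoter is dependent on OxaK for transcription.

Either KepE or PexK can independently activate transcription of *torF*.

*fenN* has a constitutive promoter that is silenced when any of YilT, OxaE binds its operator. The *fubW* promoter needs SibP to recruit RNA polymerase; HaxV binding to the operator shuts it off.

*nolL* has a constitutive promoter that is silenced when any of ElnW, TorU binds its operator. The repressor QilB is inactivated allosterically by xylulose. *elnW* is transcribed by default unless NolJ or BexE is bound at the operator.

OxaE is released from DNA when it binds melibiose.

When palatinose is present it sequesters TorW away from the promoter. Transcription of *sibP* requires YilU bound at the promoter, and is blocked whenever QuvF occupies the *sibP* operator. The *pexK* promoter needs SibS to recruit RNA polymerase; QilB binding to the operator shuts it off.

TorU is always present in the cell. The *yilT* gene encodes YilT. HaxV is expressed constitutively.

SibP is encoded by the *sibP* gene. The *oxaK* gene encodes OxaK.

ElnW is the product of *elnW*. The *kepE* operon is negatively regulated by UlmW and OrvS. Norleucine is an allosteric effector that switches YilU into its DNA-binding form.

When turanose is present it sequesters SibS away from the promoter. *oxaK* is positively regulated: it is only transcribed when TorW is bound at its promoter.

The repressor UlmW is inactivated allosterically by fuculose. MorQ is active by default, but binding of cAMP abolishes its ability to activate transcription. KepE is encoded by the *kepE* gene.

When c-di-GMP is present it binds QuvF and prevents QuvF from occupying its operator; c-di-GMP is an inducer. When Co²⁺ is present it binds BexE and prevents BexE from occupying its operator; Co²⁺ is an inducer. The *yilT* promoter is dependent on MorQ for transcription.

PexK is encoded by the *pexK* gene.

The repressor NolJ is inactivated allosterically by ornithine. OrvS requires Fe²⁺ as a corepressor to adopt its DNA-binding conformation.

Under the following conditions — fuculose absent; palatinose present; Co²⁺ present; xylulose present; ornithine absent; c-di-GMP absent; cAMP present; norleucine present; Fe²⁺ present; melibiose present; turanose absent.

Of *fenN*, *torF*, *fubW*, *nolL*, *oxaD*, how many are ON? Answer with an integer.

2

cAMP is present, so MorQ is inactive.
Required activator MorQ is absent, so *yilT* is not transcribed.
So YilT is not produced.
Melibiose is present, so OxaE is inactive.
With no repressor bound, *fenN* is transcribed.
→ *fenN* is ON.
Fuculose is absent, so UlmW is active.
Fe²⁺ is present, so OrvS is active.
With repressor UlmW bound, *kepE* is not transcribed.
So KepE is not produced.
Turanose is absent, so SibS is active.
Xylulose is present, so QilB is inactive.
No repressor is bound and SibS is active, so *pexK* is transcribed.
So PexK is produced and active.
Activator PexK is present, so *torF* is transcribed.
→ *torF* is ON.
c-di-GMP is absent, so QuvF is active.
Norleucine is present, so YilU is active.
With repressor QuvF bound, *sibP* is not transcribed.
So SibP is not produced.
HaxV is produced constitutively and is active.
With repressor HaxV bound, *fubW* is not transcribed.
→ *fubW* is OFF.
Ornithine is absent, so NolJ is active.
Co²⁺ is present, so BexE is inactive.
With repressor NolJ bound, *elnW* is not transcribed.
So ElnW is not produced.
TorU is produced constitutively and is active.
With repressor TorU bound, *nolL* is not transcribed.
→ *nolL* is OFF.
Palatinose is present, so TorW is inactive.
Required activator TorW is absent, so *oxaK* is not transcribed.
So OxaK is not produced.
Required activator OxaK is absent, so *oxaD* is not transcribed.
→ *oxaD* is OFF.
2 of the 5 genes are transcribed.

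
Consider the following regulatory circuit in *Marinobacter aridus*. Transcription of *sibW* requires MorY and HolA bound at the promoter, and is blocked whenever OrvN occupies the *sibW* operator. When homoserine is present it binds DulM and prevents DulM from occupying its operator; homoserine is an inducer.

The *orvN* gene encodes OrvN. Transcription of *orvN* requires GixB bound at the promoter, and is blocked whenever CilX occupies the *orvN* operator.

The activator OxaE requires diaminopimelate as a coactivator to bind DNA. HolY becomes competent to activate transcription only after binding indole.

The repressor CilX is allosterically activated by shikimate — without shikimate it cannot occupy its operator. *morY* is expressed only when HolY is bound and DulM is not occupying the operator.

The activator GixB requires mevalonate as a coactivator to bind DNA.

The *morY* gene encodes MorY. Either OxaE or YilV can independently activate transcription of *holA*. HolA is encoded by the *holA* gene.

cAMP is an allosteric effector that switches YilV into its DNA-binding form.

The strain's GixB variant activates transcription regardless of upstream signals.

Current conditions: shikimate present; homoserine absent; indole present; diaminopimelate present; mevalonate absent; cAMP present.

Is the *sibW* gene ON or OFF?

OFF

GixB is constitutively active in this strain.
Shikimate is present, so CilX is active.
With repressor CilX bound, *orvN* is not transcribed.
So OrvN is not produced.
Homoserine is absent, so DulM is active.
Indole is present, so HolY is active.
With repressor DulM bound, *morY* is not transcribed.
So MorY is not produced.
Diaminopimelate is present, so OxaE is active.
cAMP is present, so YilV is active.
Activator OxaE is present, so *holA* is transcribed.
So HolA is produced and active.
Required activator MorY is absent, so *sibW* is not transcribed.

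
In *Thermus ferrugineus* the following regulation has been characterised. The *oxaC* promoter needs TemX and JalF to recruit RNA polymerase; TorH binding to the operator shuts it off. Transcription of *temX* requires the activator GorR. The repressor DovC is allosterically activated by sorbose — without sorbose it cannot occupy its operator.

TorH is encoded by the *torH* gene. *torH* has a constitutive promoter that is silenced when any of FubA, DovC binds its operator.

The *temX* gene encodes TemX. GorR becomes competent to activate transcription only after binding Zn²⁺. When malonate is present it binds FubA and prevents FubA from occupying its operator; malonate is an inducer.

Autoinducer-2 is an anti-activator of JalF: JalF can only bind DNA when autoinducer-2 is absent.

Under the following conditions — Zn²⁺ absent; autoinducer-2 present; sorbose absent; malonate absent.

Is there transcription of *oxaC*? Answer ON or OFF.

Zn²⁺ is absent, so GorR is inactive.
Required activator GorR is absent, so *temX* is not transcribed.
So TemX is not produced.
Malonate is absent, so FubA is active.
Sorbose is absent, so DovC is inactive.
With repressor FubA bound, *torH* is not transcribed.
So TorH is not produced.
Autoinducer-2 is present, so JalF is inactive.
Required activator TemX is absent, so *oxaC* is not transcribed.

OFF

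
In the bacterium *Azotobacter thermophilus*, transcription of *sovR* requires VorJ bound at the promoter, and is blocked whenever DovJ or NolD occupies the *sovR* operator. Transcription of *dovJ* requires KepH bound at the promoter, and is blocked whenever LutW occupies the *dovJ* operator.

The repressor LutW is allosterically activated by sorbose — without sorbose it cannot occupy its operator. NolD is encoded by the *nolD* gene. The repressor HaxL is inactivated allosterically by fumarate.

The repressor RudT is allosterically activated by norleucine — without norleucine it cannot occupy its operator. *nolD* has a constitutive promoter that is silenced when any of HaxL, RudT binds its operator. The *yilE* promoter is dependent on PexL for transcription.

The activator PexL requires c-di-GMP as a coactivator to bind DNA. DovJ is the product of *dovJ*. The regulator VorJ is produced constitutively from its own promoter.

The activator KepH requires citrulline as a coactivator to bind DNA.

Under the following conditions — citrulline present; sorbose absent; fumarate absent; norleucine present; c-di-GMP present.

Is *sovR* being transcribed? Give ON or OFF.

OFF

Sorbose is absent, so LutW is inactive.
Citrulline is present, so KepH is active.
No repressor is bound and KepH is active, so *dovJ* is transcribed.
So DovJ is produced and active.
Fumarate is absent, so HaxL is active.
Norleucine is present, so RudT is active.
With repressor HaxL bound, *nolD* is not transcribed.
So NolD is not produced.
VorJ is produced constitutively and is active.
With repressor DovJ bound, *sovR* is not transcribed.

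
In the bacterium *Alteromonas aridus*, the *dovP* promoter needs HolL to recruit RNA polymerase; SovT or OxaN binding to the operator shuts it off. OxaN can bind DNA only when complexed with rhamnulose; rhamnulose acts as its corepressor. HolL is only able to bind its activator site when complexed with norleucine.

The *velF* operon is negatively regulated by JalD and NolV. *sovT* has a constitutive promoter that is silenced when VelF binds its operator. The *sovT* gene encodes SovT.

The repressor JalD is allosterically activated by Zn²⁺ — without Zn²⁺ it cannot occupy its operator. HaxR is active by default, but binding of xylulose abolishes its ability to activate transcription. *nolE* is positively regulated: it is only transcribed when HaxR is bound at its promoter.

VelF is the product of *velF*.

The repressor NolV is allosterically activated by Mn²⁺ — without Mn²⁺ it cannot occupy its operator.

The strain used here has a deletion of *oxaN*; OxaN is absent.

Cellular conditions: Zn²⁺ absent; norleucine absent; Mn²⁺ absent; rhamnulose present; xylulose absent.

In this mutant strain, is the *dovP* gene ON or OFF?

OFF

Zn²⁺ is absent, so JalD is inactive.
Mn²⁺ is absent, so NolV is inactive.
With no repressor bound, *velF* is transcribed.
So VelF is produced and active.
With repressor VelF bound, *sovT* is not transcribed.
So SovT is not produced.
OxaN is non-functional in this strain, so it has no effect.
Norleucine is absent, so HolL is inactive.
Required activator HolL is absent, so *dovP* is not transcribed.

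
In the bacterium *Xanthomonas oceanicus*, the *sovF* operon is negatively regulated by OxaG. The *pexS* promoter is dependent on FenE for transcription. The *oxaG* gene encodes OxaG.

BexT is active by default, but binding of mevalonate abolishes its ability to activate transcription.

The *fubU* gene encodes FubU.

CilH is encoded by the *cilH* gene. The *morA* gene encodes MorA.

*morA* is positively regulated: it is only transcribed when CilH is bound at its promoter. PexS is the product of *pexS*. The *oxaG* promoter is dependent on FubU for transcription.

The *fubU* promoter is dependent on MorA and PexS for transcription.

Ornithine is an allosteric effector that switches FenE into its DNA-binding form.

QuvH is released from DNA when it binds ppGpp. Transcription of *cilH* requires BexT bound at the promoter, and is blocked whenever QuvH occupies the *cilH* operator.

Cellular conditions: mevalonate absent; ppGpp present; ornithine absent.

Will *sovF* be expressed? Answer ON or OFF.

ppGpp is present, so QuvH is inactive.
Mevalonate is absent, so BexT is active.
No repressor is bound and BexT is active, so *cilH* is transcribed.
So CilH is produced and active.
No repressor is bound and CilH is active, so *morA* is transcribed.
So MorA is produced and active.
Ornithine is absent, so FenE is inactive.
Required activator FenE is absent, so *pexS* is not transcribed.
So PexS is not produced.
Required activator PexS is absent, so *fubU* is not transcribed.
So FubU is not produced.
Required activator FubU is absent, so *oxaG* is not transcribed.
So OxaG is not produced.
With no repressor bound, *sovF* is transcribed.

ON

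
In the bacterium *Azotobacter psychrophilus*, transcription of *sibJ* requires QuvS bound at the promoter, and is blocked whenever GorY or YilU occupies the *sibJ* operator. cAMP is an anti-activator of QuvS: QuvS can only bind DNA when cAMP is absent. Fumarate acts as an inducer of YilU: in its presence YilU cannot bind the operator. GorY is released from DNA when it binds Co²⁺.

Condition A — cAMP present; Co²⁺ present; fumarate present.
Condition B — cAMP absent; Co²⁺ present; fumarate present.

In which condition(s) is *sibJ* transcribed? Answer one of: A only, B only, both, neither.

B only

Condition A:
cAMP is present, so QuvS is inactive.
Co²⁺ is present, so GorY is inactive.
Fumarate is present, so YilU is inactive.
Required activator QuvS is absent, so *sibJ* is not transcribed.
→ *sibJ* is OFF in A.
Condition B:
cAMP is absent, so QuvS is active.
Co²⁺ is present, so GorY is inactive.
Fumarate is present, so YilU is inactive.
No repressor is bound and QuvS is active, so *sibJ* is transcribed.
→ *sibJ* is ON in B.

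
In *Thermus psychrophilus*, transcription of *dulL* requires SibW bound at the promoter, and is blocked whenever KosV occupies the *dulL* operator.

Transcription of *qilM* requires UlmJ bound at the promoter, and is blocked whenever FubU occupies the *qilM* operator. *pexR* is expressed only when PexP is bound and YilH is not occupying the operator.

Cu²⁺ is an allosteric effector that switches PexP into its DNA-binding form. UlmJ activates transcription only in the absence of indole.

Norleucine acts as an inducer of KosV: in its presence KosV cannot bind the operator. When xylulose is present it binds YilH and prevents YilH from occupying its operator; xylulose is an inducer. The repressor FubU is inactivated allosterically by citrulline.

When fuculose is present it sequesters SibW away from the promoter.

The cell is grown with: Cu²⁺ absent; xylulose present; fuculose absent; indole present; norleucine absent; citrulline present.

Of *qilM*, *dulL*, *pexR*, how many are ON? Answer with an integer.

0

Citrulline is present, so FubU is inactive.
Indole is present, so UlmJ is inactive.
Required activator UlmJ is absent, so *qilM* is not transcribed.
→ *qilM* is OFF.
Fuculose is absent, so SibW is active.
Norleucine is absent, so KosV is active.
With repressor KosV bound, *dulL* is not transcribed.
→ *dulL* is OFF.
Cu²⁺ is absent, so PexP is inactive.
Xylulose is present, so YilH is inactive.
Required activator PexP is absent, so *pexR* is not transcribed.
→ *pexR* is OFF.
0 of the 3 genes are transcribed.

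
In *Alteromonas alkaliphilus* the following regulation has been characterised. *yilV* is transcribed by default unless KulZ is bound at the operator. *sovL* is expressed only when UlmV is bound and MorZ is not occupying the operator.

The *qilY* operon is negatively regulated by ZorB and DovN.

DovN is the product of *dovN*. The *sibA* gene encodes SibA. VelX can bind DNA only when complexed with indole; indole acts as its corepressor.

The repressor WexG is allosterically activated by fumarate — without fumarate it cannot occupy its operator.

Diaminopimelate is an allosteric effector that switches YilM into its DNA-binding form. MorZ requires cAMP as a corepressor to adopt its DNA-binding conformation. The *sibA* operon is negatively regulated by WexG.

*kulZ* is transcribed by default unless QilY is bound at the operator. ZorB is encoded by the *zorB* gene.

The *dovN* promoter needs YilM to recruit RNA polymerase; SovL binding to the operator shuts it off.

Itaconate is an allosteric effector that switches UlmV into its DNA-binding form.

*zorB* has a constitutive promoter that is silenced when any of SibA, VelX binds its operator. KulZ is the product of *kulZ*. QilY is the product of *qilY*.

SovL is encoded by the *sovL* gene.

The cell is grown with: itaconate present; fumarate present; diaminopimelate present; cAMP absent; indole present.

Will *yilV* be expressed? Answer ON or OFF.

Fumarate is present, so WexG is active.
With repressor WexG bound, *sibA* is not transcribed.
So SibA is not produced.
Indole is present, so VelX is active.
With repressor VelX bound, *zorB* is not transcribed.
So ZorB is not produced.
cAMP is absent, so MorZ is inactive.
Itaconate is present, so UlmV is active.
No repressor is bound and UlmV is active, so *sovL* is transcribed.
So SovL is produced and active.
Diaminopimelate is present, so YilM is active.
With repressor SovL bound, *dovN* is not transcribed.
So DovN is not produced.
With no repressor bound, *qilY* is transcribed.
So QilY is produced and active.
With repressor QilY bound, *kulZ* is not transcribed.
So KulZ is not produced.
With no repressor bound, *yilV* is transcribed.

ON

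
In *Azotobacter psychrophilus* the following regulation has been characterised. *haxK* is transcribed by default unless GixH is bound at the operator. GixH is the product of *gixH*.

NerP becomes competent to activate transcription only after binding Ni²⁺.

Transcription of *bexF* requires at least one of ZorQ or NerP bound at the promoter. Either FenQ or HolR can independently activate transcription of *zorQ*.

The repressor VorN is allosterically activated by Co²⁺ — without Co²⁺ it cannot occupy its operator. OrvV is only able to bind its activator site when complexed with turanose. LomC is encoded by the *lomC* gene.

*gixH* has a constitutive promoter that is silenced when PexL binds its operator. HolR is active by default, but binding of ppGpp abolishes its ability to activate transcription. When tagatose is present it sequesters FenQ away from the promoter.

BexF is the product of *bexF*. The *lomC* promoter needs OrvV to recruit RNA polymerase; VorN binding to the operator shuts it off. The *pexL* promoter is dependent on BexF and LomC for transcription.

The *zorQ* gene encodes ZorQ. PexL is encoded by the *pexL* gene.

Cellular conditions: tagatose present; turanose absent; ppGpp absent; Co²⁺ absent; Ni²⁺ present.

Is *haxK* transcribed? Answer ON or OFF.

OFF

Tagatose is present, so FenQ is inactive.
ppGpp is absent, so HolR is active.
Activator HolR is present, so *zorQ* is transcribed.
So ZorQ is produced and active.
Ni²⁺ is present, so NerP is active.
Activator ZorQ is present, so *bexF* is transcribed.
So BexF is produced and active.
Co²⁺ is absent, so VorN is inactive.
Turanose is absent, so OrvV is inactive.
Required activator OrvV is absent, so *lomC* is not transcribed.
So LomC is not produced.
Required activator LomC is absent, so *pexL* is not transcribed.
So PexL is not produced.
With no repressor bound, *gixH* is transcribed.
So GixH is produced and active.
With repressor GixH bound, *haxK* is not transcribed.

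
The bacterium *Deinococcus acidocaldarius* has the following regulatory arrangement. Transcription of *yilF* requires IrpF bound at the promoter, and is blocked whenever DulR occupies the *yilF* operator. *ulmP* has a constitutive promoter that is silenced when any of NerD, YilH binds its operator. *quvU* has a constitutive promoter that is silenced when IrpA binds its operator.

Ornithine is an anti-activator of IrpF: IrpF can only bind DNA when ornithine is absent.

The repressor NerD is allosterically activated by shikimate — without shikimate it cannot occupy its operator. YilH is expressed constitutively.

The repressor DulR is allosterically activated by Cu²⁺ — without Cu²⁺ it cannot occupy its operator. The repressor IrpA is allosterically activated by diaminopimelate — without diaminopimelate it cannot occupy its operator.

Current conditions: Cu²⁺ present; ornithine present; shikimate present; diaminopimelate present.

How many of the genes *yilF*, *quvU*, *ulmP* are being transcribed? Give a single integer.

0

Cu²⁺ is present, so DulR is active.
Ornithine is present, so IrpF is inactive.
With repressor DulR bound, *yilF* is not transcribed.
→ *yilF* is OFF.
Diaminopimelate is present, so IrpA is active.
With repressor IrpA bound, *quvU* is not transcribed.
→ *quvU* is OFF.
Shikimate is present, so NerD is active.
YilH is produced constitutively and is active.
With repressor NerD bound, *ulmP* is not transcribed.
→ *ulmP* is OFF.
0 of the 3 genes are transcribed.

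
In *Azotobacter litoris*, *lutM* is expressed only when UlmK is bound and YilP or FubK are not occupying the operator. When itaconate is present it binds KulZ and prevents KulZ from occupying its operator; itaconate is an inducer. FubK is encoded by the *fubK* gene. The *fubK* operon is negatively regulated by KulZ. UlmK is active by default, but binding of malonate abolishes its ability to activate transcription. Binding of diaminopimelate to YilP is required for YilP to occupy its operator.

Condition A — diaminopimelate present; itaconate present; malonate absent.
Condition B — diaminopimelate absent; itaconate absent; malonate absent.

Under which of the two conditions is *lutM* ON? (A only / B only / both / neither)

B only

Condition A:
Diaminopimelate is present, so YilP is active.
Itaconate is present, so KulZ is inactive.
With no repressor bound, *fubK* is transcribed.
So FubK is produced and active.
Malonate is absent, so UlmK is active.
With repressor YilP bound, *lutM* is not transcribed.
→ *lutM* is OFF in A.
Condition B:
Diaminopimelate is absent, so YilP is inactive.
Itaconate is absent, so KulZ is active.
With repressor KulZ bound, *fubK* is not transcribed.
So FubK is not produced.
Malonate is absent, so UlmK is active.
No repressor is bound and UlmK is active, so *lutM* is transcribed.
→ *lutM* is ON in B.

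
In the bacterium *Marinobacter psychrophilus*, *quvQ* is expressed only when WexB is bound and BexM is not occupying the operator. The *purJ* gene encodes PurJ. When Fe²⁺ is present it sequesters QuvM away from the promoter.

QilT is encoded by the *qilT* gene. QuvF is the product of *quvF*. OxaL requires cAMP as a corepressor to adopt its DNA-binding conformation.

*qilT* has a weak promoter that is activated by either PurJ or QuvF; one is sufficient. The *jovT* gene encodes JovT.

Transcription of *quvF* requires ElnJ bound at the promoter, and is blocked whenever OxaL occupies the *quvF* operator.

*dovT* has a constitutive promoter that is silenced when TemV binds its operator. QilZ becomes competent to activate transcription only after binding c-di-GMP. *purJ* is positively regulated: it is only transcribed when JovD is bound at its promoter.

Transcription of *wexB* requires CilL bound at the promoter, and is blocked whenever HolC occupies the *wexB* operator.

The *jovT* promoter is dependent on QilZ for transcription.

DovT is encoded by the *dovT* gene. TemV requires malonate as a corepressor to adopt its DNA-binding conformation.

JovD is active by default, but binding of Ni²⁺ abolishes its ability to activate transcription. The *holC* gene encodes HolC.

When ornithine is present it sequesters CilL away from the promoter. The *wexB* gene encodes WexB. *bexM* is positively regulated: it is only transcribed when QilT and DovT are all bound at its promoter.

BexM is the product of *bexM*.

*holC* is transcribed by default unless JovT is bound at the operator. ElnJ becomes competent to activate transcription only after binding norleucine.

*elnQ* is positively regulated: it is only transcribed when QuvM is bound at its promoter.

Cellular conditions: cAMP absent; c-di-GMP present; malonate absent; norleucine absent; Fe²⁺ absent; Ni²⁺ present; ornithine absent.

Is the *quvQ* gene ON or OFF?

ON

c-di-GMP is present, so QilZ is active.
No repressor is bound and QilZ is active, so *jovT* is transcribed.
So JovT is produced and active.
With repressor JovT bound, *holC* is not transcribed.
So HolC is not produced.
Ornithine is absent, so CilL is active.
No repressor is bound and CilL is active, so *wexB* is transcribed.
So WexB is produced and active.
Ni²⁺ is present, so JovD is inactive.
Required activator JovD is absent, so *purJ* is not transcribed.
So PurJ is not produced.
Norleucine is absent, so ElnJ is inactive.
cAMP is absent, so OxaL is inactive.
Required activator ElnJ is absent, so *quvF* is not transcribed.
So QuvF is not produced.
No activator is available at the *qilT* promoter, so *qilT* is not transcribed.
So QilT is not produced.
Malonate is absent, so TemV is inactive.
With no repressor bound, *dovT* is transcribed.
So DovT is produced and active.
Required activator QilT is absent, so *bexM* is not transcribed.
So BexM is not produced.
No repressor is bound and WexB is active, so *quvQ* is transcribed.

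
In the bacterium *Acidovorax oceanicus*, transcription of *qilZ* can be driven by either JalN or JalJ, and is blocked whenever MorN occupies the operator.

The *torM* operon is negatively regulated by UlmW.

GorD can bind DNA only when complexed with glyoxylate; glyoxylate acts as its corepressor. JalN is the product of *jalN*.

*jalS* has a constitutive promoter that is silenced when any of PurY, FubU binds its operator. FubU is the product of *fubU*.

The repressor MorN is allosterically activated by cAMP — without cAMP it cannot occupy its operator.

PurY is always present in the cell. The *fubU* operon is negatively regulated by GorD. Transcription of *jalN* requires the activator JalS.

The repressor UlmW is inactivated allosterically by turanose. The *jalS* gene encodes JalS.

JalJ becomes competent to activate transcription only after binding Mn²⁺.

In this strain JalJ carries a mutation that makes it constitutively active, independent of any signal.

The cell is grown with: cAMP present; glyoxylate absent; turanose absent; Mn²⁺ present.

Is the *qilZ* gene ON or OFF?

OFF

PurY is produced constitutively and is active.
Glyoxylate is absent, so GorD is inactive.
With no repressor bound, *fubU* is transcribed.
So FubU is produced and active.
With repressor PurY bound, *jalS* is not transcribed.
So JalS is not produced.
Required activator JalS is absent, so *jalN* is not transcribed.
So JalN is not produced.
JalJ is constitutively active in this strain.
cAMP is present, so MorN is active.
With repressor MorN bound, *qilZ* is not transcribed.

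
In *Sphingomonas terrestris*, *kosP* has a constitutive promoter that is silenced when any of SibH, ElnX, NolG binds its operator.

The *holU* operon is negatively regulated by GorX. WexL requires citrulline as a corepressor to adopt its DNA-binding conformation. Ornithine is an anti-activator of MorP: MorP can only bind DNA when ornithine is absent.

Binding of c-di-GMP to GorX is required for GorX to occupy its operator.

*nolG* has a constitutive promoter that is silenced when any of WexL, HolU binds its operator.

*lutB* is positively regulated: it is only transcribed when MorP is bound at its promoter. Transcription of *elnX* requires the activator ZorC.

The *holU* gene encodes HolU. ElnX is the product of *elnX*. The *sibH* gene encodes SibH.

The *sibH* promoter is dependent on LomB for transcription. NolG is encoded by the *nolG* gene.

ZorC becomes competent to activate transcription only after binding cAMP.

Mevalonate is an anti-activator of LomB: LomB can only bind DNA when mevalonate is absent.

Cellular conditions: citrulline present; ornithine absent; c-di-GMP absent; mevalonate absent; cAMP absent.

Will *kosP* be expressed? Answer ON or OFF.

Mevalonate is absent, so LomB is active.
No repressor is bound and LomB is active, so *sibH* is transcribed.
So SibH is produced and active.
cAMP is absent, so ZorC is inactive.
Required activator ZorC is absent, so *elnX* is not transcribed.
So ElnX is not produced.
Citrulline is present, so WexL is active.
c-di-GMP is absent, so GorX is inactive.
With no repressor bound, *holU* is transcribed.
So HolU is produced and active.
With repressor WexL bound, *nolG* is not transcribed.
So NolG is not produced.
With repressor SibH bound, *kosP* is not transcribed.

OFF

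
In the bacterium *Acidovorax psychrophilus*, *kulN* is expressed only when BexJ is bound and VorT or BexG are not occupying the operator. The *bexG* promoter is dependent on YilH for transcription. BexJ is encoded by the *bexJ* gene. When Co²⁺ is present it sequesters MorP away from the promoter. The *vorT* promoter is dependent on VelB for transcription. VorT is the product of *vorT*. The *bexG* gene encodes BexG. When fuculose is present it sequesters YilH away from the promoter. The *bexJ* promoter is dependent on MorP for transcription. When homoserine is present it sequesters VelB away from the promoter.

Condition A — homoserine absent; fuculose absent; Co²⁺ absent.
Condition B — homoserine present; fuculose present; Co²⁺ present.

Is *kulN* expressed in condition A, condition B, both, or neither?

Condition A:
Homoserine is absent, so VelB is active.
No repressor is bound and VelB is active, so *vorT* is transcribed.
So VorT is produced and active.
Fuculose is absent, so YilH is active.
No repressor is bound and YilH is active, so *bexG* is transcribed.
So BexG is produced and active.
Co²⁺ is absent, so MorP is active.
No repressor is bound and MorP is active, so *bexJ* is transcribed.
So BexJ is produced and active.
With repressor VorT bound, *kulN* is not transcribed.
→ *kulN* is OFF in A.
Condition B:
Homoserine is present, so VelB is inactive.
Required activator VelB is absent, so *vorT* is not transcribed.
So VorT is not produced.
Fuculose is present, so YilH is inactive.
Required activator YilH is absent, so *bexG* is not transcribed.
So BexG is not produced.
Co²⁺ is present, so MorP is inactive.
Required activator MorP is absent, so *bexJ* is not transcribed.
So BexJ is not produced.
Required activator BexJ is absent, so *kulN* is not transcribed.
→ *kulN* is OFF in B.

neither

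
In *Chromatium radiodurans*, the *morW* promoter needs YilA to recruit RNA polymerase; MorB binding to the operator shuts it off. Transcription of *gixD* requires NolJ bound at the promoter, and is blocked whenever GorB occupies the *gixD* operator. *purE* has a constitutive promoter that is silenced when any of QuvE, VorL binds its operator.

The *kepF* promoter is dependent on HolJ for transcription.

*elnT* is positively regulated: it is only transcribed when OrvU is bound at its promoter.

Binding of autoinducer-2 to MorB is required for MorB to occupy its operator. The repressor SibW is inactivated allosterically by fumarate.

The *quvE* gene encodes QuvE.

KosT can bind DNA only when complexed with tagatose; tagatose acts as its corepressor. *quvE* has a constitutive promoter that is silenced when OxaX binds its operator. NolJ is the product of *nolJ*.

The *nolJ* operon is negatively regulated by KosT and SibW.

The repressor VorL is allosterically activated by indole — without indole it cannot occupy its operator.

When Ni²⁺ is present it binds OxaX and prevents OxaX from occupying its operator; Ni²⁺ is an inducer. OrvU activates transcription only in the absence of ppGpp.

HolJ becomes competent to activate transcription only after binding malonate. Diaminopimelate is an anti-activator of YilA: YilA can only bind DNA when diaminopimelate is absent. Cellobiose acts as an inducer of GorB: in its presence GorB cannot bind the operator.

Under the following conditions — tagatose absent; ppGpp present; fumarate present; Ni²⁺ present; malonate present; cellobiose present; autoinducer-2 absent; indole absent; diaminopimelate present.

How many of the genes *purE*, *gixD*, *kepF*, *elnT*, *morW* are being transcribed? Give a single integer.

Ni²⁺ is present, so OxaX is inactive.
With no repressor bound, *quvE* is transcribed.
So QuvE is produced and active.
Indole is absent, so VorL is inactive.
With repressor QuvE bound, *purE* is not transcribed.
→ *purE* is OFF.
Cellobiose is present, so GorB is inactive.
Tagatose is absent, so KosT is inactive.
Fumarate is present, so SibW is inactive.
With no repressor bound, *nolJ* is transcribed.
So NolJ is produced and active.
No repressor is bound and NolJ is active, so *gixD* is transcribed.
→ *gixD* is ON.
Malonate is present, so HolJ is active.
No repressor is bound and HolJ is active, so *kepF* is transcribed.
→ *kepF* is ON.
ppGpp is present, so OrvU is inactive.
Required activator OrvU is absent, so *elnT* is not transcribed.
→ *elnT* is OFF.
Autoinducer-2 is absent, so MorB is inactive.
Diaminopimelate is present, so YilA is inactive.
Required activator YilA is absent, so *morW* is not transcribed.
→ *morW* is OFF.
2 of the 5 genes are transcribed.

2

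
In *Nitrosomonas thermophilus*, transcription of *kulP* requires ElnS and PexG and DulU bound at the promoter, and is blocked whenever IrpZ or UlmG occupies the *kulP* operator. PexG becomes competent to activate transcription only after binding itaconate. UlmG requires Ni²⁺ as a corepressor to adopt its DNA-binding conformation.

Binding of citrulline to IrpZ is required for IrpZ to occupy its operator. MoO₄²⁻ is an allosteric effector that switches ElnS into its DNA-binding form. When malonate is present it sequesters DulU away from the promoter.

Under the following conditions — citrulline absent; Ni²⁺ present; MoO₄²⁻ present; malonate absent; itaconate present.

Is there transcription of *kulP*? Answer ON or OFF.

OFF

MoO₄²⁻ is present, so ElnS is active.
Citrulline is absent, so IrpZ is inactive.
Itaconate is present, so PexG is active.
Ni²⁺ is present, so UlmG is active.
Malonate is absent, so DulU is active.
With repressor UlmG bound, *kulP* is not transcribed.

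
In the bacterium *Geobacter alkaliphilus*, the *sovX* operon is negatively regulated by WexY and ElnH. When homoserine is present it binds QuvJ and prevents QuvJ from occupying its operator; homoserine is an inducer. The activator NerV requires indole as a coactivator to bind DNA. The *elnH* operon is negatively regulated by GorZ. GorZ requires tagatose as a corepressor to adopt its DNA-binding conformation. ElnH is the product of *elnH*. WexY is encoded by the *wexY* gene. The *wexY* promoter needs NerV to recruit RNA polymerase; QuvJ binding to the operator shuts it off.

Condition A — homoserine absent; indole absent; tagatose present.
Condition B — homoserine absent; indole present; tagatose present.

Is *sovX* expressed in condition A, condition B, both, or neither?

Condition A:
Homoserine is absent, so QuvJ is active.
Indole is absent, so NerV is inactive.
With repressor QuvJ bound, *wexY* is not transcribed.
So WexY is not produced.
Tagatose is present, so GorZ is active.
With repressor GorZ bound, *elnH* is not transcribed.
So ElnH is not produced.
With no repressor bound, *sovX* is transcribed.
→ *sovX* is ON in A.
Condition B:
Homoserine is absent, so QuvJ is active.
Indole is present, so NerV is active.
With repressor QuvJ bound, *wexY* is not transcribed.
So WexY is not produced.
Tagatose is present, so GorZ is active.
With repressor GorZ bound, *elnH* is not transcribed.
So ElnH is not produced.
With no repressor bound, *sovX* is transcribed.
→ *sovX* is ON in B.

both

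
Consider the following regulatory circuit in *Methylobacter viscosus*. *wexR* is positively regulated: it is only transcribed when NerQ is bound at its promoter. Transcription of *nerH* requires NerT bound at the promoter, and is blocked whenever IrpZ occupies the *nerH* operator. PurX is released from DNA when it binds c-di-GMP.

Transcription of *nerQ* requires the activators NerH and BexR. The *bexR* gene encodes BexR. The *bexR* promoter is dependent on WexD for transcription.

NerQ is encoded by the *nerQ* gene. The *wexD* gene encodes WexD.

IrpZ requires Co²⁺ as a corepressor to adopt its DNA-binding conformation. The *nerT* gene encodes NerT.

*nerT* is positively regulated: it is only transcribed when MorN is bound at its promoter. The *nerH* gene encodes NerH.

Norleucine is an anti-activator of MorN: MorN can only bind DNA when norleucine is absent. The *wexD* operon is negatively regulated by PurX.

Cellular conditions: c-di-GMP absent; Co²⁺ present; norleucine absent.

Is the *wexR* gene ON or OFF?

OFF

Norleucine is absent, so MorN is active.
No repressor is bound and MorN is active, so *nerT* is transcribed.
So NerT is produced and active.
Co²⁺ is present, so IrpZ is active.
With repressor IrpZ bound, *nerH* is not transcribed.
So NerH is not produced.
c-di-GMP is absent, so PurX is active.
With repressor PurX bound, *wexD* is not transcribed.
So WexD is not produced.
Required activator WexD is absent, so *bexR* is not transcribed.
So BexR is not produced.
Required activator NerH is absent, so *nerQ* is not transcribed.
So NerQ is not produced.
Required activator NerQ is absent, so *wexR* is not transcribed.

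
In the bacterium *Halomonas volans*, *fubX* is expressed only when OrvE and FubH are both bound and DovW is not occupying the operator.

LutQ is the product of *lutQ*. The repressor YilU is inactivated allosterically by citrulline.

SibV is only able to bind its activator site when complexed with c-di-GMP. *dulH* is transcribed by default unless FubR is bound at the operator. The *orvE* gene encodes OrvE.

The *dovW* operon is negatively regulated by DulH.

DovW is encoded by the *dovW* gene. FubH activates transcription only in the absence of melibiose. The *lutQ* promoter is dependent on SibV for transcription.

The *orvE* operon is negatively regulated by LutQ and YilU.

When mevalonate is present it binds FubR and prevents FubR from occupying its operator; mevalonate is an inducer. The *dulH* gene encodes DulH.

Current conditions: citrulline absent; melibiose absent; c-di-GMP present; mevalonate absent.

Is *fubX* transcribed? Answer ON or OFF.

c-di-GMP is present, so SibV is active.
No repressor is bound and SibV is active, so *lutQ* is transcribed.
So LutQ is produced and active.
Citrulline is absent, so YilU is active.
With repressor LutQ bound, *orvE* is not transcribed.
So OrvE is not produced.
Mevalonate is absent, so FubR is active.
With repressor FubR bound, *dulH* is not transcribed.
So DulH is not produced.
With no repressor bound, *dovW* is transcribed.
So DovW is produced and active.
Melibiose is absent, so FubH is active.
With repressor DovW bound, *fubX* is not transcribed.

OFF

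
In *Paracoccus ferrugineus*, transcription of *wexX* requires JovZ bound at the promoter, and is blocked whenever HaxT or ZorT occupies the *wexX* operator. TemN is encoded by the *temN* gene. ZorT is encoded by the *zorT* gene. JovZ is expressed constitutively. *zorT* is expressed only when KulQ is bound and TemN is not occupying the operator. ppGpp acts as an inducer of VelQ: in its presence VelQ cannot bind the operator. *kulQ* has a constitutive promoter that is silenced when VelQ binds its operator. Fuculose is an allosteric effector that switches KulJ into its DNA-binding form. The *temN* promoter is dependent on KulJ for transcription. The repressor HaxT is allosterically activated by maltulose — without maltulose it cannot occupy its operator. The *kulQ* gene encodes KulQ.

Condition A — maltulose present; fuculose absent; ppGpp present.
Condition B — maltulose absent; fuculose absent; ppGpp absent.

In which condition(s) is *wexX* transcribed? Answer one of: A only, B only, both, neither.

B only

Condition A:
Maltulose is present, so HaxT is active.
JovZ is produced constitutively and is active.
Fuculose is absent, so KulJ is inactive.
Required activator KulJ is absent, so *temN* is not transcribed.
So TemN is not produced.
ppGpp is present, so VelQ is inactive.
With no repressor bound, *kulQ* is transcribed.
So KulQ is produced and active.
No repressor is bound and KulQ is active, so *zorT* is transcribed.
So ZorT is produced and active.
With repressor HaxT bound, *wexX* is not transcribed.
→ *wexX* is OFF in A.
Condition B:
Maltulose is absent, so HaxT is inactive.
JovZ is produced constitutively and is active.
Fuculose is absent, so KulJ is inactive.
Required activator KulJ is absent, so *temN* is not transcribed.
So TemN is not produced.
ppGpp is absent, so VelQ is active.
With repressor VelQ bound, *kulQ* is not transcribed.
So KulQ is not produced.
Required activator KulQ is absent, so *zorT* is not transcribed.
So ZorT is not produced.
No repressor is bound and JovZ is active, so *wexX* is transcribed.
→ *wexX* is ON in B.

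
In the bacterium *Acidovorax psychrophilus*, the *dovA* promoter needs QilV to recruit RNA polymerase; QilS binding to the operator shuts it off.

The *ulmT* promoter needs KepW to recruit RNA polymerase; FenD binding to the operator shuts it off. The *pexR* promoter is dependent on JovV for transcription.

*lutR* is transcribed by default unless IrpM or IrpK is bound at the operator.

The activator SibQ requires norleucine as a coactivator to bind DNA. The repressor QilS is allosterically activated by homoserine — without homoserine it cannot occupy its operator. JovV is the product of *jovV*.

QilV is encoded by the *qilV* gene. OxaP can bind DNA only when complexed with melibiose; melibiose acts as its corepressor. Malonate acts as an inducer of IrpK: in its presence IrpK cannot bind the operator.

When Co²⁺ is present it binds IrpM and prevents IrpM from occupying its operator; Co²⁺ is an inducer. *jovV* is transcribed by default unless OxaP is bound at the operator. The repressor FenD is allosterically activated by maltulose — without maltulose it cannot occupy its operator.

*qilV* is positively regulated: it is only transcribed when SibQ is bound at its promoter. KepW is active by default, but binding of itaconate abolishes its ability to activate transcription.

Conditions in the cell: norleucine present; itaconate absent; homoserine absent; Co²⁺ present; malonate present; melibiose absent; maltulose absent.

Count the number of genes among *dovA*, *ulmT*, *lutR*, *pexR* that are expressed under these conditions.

Homoserine is absent, so QilS is inactive.
Norleucine is present, so SibQ is active.
No repressor is bound and SibQ is active, so *qilV* is transcribed.
So QilV is produced and active.
No repressor is bound and QilV is active, so *dovA* is transcribed.
→ *dovA* is ON.
Maltulose is absent, so FenD is inactive.
Itaconate is absent, so KepW is active.
No repressor is bound and KepW is active, so *ulmT* is transcribed.
→ *ulmT* is ON.
Co²⁺ is present, so IrpM is inactive.
Malonate is present, so IrpK is inactive.
With no repressor bound, *lutR* is transcribed.
→ *lutR* is ON.
Melibiose is absent, so OxaP is inactive.
With no repressor bound, *jovV* is transcribed.
So JovV is produced and active.
No repressor is bound and JovV is active, so *pexR* is transcribed.
→ *pexR* is ON.
4 of the 4 genes are transcribed.

4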